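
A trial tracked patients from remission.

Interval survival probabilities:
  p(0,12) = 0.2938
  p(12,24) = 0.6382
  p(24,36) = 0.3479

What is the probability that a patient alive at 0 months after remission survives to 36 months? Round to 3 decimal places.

0.065

The overall survival probability is 0.2938 × 0.6382 × 0.3479.
= 0.065232.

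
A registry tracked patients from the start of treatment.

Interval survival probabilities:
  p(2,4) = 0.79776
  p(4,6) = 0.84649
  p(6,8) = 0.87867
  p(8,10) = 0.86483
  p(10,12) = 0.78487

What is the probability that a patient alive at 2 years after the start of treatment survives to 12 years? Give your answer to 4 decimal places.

Chaining the interval survival probabilities: 0.79776 × 0.84649 × 0.87867 × 0.86483 × 0.78487.
= 0.402762.

0.4028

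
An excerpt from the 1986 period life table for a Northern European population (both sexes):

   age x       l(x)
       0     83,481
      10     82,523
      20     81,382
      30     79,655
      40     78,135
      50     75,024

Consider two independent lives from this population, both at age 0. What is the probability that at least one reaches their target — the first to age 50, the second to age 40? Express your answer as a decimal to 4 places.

p₁ = l(50)/l(0) = 75,024/83,481 = 0.898696; p₂ = l(40)/l(0) = 78,135/83,481 = 0.935961.
P(at least one) = 1 − (1−p₁)(1−p₂) = 1 − 0.101304 × 0.064039 = 0.993513.

0.9935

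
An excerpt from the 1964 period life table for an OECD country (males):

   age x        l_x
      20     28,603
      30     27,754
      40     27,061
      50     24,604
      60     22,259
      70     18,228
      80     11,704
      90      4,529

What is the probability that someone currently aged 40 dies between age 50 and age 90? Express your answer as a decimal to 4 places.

0.7418

We want 10|40q40 = (l_50 − l_90)/l_40.
This is the probability of reaching 50 but not 90, conditional on being alive at 40: (l_50 − l_90) / l_40.
= (24,604 − 4,529) / 27,061 = 20,075 / 27,061 = 0.741843.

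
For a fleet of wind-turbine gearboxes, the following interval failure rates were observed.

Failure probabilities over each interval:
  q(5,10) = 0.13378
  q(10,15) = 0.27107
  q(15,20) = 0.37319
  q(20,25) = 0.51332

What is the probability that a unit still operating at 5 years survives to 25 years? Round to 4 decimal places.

0.1926

The overall survival probability is (1 − 0.13378) × (1 − 0.27107) × (1 − 0.37319) × (1 − 0.51332).
= 0.86622 × 0.72893 × 0.62681 × 0.48668 = 0.192616.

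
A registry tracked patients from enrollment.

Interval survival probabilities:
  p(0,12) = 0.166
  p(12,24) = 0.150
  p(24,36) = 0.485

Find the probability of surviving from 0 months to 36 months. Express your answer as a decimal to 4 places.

0.0121

Chaining the interval survival probabilities: 0.166 × 0.150 × 0.485.
= 0.012077.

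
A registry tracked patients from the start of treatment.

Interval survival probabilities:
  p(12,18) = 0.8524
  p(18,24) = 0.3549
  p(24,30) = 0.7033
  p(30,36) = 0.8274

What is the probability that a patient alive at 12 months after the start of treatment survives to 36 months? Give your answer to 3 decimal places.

P(survive 12→36) = 0.8524 × 0.3549 × 0.7033 × 0.8274.
= 0.176038.

0.176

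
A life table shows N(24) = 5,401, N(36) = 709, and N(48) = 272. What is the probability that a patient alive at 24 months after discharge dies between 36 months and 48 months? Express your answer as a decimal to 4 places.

This is the probability of reaching 36 but not 48, conditional on being alive at 24: (N(36) − N(48)) / N(24).
= (709 − 272) / 5,401 = 437 / 5,401 = 0.080911.

0.0809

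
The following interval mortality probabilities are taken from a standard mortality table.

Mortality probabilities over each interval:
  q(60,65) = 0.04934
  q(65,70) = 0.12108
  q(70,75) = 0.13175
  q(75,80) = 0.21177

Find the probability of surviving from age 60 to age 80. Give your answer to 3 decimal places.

P(survive 60→80) = (1 − 0.04934) × (1 − 0.12108) × (1 − 0.13175) × (1 − 0.21177).
= 0.95066 × 0.87892 × 0.86825 × 0.78823 = 0.571837.

0.572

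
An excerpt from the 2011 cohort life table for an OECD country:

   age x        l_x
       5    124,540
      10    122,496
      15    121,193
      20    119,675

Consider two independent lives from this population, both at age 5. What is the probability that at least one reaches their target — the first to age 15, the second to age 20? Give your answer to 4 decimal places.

p₁ = l_15/l_5 = 121,193/124,540 = 0.973125; p₂ = l_20/l_5 = 119,675/124,540 = 0.960936.
P(at least one) = 1 − (1−p₁)(1−p₂) = 1 − 0.026875 × 0.039064 = 0.998950.

0.9990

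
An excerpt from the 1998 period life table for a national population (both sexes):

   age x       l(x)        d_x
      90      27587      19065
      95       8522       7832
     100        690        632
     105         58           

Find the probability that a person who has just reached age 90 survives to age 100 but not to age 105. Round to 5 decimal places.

0.02291

This is the probability of reaching 100 but not 105, conditional on being alive at 90: (l(100) − l(105)) / l(90).
= (690 − 58) / 27587 = 632 / 27587 = 0.022909.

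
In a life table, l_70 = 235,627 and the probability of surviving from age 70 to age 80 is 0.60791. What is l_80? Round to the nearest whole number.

l_80 = l_70 × p = 235,627 × 0.60791 = 143240.

143240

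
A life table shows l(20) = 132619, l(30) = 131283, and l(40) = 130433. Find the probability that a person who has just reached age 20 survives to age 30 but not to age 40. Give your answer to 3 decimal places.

This is the probability of reaching 30 but not 40, conditional on being alive at 20: (l(30) − l(40)) / l(20).
= (131283 − 130433) / 132619 = 850 / 132619 = 0.006409.

0.006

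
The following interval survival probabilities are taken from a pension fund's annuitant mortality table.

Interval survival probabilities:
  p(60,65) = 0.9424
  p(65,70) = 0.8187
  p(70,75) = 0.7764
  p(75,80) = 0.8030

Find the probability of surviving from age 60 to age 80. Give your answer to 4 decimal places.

0.4810

P(survive 60→80) = 0.9424 × 0.8187 × 0.7764 × 0.8030.
= 0.481018.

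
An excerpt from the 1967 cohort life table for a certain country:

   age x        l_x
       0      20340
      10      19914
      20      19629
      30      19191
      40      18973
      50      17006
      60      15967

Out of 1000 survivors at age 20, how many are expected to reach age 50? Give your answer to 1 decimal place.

The relevant probability is 17006/19629 = 0.866371.
Expected number = 1000 × 0.866371 = 866.4.

866.4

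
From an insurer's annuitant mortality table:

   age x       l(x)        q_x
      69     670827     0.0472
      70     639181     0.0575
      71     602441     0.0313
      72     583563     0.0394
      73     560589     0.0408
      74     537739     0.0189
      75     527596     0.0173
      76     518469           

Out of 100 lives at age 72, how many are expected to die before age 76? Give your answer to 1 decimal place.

The relevant probability is 1 − 518469/583563 = 0.111546.
Expected number = 100 × 0.111546 = 11.2.

11.2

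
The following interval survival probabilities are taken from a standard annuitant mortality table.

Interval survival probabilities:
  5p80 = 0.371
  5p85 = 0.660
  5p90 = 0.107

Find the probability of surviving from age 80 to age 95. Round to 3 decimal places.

0.026

15p80 = 0.371 × 0.660 × 0.107.
= 0.026200.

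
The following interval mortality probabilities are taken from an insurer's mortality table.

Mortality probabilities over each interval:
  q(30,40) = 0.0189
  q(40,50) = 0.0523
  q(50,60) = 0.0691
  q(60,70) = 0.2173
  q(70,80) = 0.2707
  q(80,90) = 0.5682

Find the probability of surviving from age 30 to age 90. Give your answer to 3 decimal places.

Chaining the interval survival probabilities: (1 − 0.0189) × (1 − 0.0523) × (1 − 0.0691) × (1 − 0.2173) × (1 − 0.2707) × (1 − 0.5682).
= 0.9811 × 0.9477 × 0.9309 × 0.7827 × 0.7293 × 0.4318 = 0.213340.

0.213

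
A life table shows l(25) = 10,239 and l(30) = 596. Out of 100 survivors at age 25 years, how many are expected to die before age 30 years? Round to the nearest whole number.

The relevant probability is 1 − 596/10,239 = 0.941791.
Expected number = 100 × 0.941791 = 94.

94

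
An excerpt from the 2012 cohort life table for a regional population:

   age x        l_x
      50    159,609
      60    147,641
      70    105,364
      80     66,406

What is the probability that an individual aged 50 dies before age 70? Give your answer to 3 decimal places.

0.340

P(die before 70 | alive at 50) = 1 − l_70/l_50 = 1 − 105,364/159,609 = (54,245)/159,609 = 0.339862.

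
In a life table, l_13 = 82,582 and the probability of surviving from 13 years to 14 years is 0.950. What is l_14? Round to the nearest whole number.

l_14 = l_13 × p = 82,582 × 0.950 = 78453.

78453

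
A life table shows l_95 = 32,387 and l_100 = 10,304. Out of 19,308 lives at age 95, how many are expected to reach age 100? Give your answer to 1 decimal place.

The relevant probability is 10,304/32,387 = 0.318152.
Expected number = 19,308 × 0.318152 = 6142.9.

6142.9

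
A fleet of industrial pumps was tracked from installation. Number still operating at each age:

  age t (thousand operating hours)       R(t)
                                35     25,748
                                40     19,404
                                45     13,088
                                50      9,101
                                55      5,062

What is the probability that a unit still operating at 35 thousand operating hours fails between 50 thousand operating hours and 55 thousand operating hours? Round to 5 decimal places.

This is the probability of reaching 50 but not 55, conditional on being operational at 35: (R(50) − R(55)) / R(35).
= (9,101 − 5,062) / 25,748 = 4,039 / 25,748 = 0.156867.

0.15687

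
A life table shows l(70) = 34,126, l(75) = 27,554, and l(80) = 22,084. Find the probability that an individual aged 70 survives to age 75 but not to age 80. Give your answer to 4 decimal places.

This is the probability of reaching 75 but not 80, conditional on being alive at 70: (l(75) − l(80)) / l(70).
= (27,554 − 22,084) / 34,126 = 5,470 / 34,126 = 0.160288.

0.1603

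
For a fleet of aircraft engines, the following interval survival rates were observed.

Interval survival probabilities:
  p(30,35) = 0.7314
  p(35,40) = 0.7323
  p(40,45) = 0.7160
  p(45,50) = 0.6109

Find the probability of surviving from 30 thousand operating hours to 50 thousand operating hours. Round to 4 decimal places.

P(survive 30→50) = 0.7314 × 0.7323 × 0.7160 × 0.6109.
= 0.234276.

0.2343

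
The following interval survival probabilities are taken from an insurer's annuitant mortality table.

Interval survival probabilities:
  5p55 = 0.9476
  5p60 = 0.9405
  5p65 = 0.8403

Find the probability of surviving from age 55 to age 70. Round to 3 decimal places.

0.749

The overall survival probability is 0.9476 × 0.9405 × 0.8403.
= 0.748890.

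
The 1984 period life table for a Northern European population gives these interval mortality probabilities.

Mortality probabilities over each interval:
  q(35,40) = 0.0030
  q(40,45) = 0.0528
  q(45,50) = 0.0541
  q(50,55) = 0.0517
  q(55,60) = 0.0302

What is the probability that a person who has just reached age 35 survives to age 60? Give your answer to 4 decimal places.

0.8215

The overall survival probability is (1 − 0.0030) × (1 − 0.0528) × (1 − 0.0541) × (1 − 0.0517) × (1 − 0.0302).
= 0.9970 × 0.9472 × 0.9459 × 0.9483 × 0.9698 = 0.821505.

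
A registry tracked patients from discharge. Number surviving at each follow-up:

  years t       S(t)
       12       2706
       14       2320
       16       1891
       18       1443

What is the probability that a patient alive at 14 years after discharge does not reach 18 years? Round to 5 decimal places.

P(die before 18 | alive at 14) = 1 − S(18)/S(14) = 1 − 1443/2320 = (877)/2320 = 0.378017.

0.37802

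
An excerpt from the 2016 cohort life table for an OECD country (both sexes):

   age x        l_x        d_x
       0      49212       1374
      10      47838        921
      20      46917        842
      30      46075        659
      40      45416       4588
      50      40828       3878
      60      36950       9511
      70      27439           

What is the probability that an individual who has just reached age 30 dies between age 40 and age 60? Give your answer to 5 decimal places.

We want 10|20q30 = (l_40 − l_60)/l_30.
This is the probability of reaching 40 but not 60, conditional on being alive at 30: (l_40 − l_60) / l_30.
= (45416 − 36950) / 46075 = 8466 / 46075 = 0.183744.

0.18374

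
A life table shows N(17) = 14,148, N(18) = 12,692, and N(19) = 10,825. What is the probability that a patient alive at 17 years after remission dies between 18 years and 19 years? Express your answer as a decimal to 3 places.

0.132

This is the probability of reaching 18 but not 19, conditional on being alive at 17: (N(18) − N(19)) / N(17).
= (12,692 − 10,825) / 14,148 = 1,867 / 14,148 = 0.131962.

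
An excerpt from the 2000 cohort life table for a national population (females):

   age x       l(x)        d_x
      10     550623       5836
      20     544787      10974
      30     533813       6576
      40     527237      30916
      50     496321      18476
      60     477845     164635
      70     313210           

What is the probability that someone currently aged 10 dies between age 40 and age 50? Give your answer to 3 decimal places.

0.056

This is the probability of reaching 40 but not 50, conditional on being alive at 10: (l(40) − l(50)) / l(10).
= (527237 − 496321) / 550623 = 30916 / 550623 = 0.056147.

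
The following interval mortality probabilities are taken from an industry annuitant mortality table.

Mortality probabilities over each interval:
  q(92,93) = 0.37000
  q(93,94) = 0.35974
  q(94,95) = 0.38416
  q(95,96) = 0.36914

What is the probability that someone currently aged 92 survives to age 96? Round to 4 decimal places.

The overall survival probability is (1 − 0.37000) × (1 − 0.35974) × (1 − 0.38416) × (1 − 0.36914).
= 0.63000 × 0.64026 × 0.61584 × 0.63086 = 0.156710.

0.1567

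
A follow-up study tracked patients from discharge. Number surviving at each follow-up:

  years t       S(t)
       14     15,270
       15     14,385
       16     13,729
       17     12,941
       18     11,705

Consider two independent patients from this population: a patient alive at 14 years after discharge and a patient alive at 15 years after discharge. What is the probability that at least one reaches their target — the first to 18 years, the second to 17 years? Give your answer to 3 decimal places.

p₁ = S(18)/S(14) = 11,705/15,270 = 0.766536; p₂ = S(17)/S(15) = 12,941/14,385 = 0.899618.
P(at least one) = 1 − (1−p₁)(1−p₂) = 1 − 0.233464 × 0.100382 = 0.976564.

0.977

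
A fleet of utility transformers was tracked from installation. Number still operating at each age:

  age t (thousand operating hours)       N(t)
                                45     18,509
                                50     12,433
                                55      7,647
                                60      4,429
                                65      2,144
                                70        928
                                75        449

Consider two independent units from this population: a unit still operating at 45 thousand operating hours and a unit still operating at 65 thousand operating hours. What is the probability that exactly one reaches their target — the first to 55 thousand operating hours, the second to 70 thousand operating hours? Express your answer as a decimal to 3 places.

0.488

p₁ = N(55)/N(45) = 7,647/18,509 = 0.413150; p₂ = N(70)/N(65) = 928/2,144 = 0.432836.
P(exactly one) = p₁(1−p₂) + (1−p₁)p₂ = 0.234324 + 0.254010 = 0.488334.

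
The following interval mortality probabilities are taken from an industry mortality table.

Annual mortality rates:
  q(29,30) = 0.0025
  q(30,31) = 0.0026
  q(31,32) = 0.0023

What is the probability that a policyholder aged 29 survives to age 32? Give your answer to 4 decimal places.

P(survive 29→32) = (1 − 0.0025) × (1 − 0.0026) × (1 − 0.0023).
= 0.9975 × 0.9974 × 0.9977 = 0.992618.

0.9926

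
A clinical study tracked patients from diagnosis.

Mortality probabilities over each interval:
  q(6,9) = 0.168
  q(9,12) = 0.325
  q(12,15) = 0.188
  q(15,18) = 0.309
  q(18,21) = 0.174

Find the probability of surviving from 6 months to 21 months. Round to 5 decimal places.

0.26028

Chaining the interval survival probabilities: (1 − 0.168) × (1 − 0.325) × (1 − 0.188) × (1 − 0.309) × (1 − 0.174).
= 0.832 × 0.675 × 0.812 × 0.691 × 0.826 = 0.260280.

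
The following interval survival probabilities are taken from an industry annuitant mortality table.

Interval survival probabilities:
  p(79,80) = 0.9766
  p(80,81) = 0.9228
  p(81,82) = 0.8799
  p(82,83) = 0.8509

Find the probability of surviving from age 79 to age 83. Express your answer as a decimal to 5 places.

Chaining the interval survival probabilities: 0.9766 × 0.9228 × 0.8799 × 0.8509.
= 0.674740.

0.67474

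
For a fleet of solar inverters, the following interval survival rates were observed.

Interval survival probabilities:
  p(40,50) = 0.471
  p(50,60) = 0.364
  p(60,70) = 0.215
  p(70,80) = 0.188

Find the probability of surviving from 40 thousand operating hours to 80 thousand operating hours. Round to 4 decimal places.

P(survive 40→80) = 0.471 × 0.364 × 0.215 × 0.188.
= 0.006930.

0.0069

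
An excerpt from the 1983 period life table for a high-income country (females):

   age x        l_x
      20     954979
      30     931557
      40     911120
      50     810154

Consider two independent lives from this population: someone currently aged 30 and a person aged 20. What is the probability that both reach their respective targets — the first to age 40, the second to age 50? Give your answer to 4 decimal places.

p₁ = l_40/l_30 = 911120/931557 = 0.978061; p₂ = l_50/l_20 = 810154/954979 = 0.848347.
P(both) = p₁ × p₂ = 0.978061 × 0.848347 = 0.829735.

0.8297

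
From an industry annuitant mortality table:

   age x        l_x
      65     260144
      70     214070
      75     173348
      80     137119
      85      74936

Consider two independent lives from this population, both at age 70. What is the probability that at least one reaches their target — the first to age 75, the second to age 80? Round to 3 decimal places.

p₁ = l_75/l_70 = 173348/214070 = 0.809773; p₂ = l_80/l_70 = 137119/214070 = 0.640533.
P(at least one) = 1 − (1−p₁)(1−p₂) = 1 − 0.190227 × 0.359467 = 0.931620.

0.932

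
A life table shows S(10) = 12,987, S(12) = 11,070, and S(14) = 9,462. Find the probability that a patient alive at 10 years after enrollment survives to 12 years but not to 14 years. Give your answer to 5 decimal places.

This is the probability of reaching 12 but not 14, conditional on being alive at 10: (S(12) − S(14)) / S(10).
= (11,070 − 9,462) / 12,987 = 1,608 / 12,987 = 0.123816.

0.12382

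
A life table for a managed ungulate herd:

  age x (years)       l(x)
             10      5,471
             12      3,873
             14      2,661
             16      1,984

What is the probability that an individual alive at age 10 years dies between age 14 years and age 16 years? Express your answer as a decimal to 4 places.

This is the probability of reaching 14 but not 16, conditional on being alive at 10: (l(14) − l(16)) / l(10).
= (2,661 − 1,984) / 5,471 = 677 / 5,471 = 0.123743.

0.1237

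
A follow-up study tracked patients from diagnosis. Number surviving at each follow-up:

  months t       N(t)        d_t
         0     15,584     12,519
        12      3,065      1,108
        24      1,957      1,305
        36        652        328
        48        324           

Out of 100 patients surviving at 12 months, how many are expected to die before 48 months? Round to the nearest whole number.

The relevant probability is 1 − 324/3,065 = 0.894290.
Expected number = 100 × 0.894290 = 89.

89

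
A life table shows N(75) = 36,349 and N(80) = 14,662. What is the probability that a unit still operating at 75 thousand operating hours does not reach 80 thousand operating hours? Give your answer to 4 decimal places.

P(fail before 80 | operational at 75) = 1 − N(80)/N(75) = 1 − 14,662/36,349 = (21,687)/36,349 = 0.596633.

0.5966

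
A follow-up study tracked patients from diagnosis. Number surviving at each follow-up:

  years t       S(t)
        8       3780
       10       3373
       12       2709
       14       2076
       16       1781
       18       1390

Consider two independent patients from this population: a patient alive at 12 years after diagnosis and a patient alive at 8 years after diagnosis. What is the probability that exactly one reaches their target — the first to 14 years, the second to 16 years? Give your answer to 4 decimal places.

0.5154

p₁ = S(14)/S(12) = 2076/2709 = 0.766334; p₂ = S(16)/S(8) = 1781/3780 = 0.471164.
P(exactly one) = p₁(1−p₂) + (1−p₁)p₂ = 0.405265 + 0.110095 = 0.515360.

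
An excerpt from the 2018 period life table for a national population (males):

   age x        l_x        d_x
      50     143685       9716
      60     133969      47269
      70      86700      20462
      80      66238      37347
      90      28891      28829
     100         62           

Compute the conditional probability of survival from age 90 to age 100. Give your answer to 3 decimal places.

0.002

The conditional survival probability is l_100/l_90 = 62/28891 = 0.002146.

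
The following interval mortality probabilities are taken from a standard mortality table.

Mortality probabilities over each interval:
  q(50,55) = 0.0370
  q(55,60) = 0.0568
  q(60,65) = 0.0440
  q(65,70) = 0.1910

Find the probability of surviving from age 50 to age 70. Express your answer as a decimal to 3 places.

P(survive 50→70) = (1 − 0.0370) × (1 − 0.0568) × (1 − 0.0440) × (1 − 0.1910).
= 0.9630 × 0.9432 × 0.9560 × 0.8090 = 0.702484.

0.702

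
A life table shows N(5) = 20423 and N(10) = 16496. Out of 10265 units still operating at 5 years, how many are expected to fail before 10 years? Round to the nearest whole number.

1974

The relevant probability is 1 − 16496/20423 = 0.192283.
Expected number = 10265 × 0.192283 = 1974.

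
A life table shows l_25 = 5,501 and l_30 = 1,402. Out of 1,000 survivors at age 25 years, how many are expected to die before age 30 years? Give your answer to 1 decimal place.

The relevant probability is 1 − 1,402/5,501 = 0.745137.
Expected number = 1,000 × 0.745137 = 745.1.

745.1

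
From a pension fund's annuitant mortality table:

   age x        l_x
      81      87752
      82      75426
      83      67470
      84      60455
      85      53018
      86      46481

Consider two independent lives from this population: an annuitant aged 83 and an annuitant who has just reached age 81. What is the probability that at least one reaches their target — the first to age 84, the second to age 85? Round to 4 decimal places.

p₁ = l_84/l_83 = 60455/67470 = 0.896028; p₂ = l_85/l_81 = 53018/87752 = 0.604180.
P(at least one) = 1 − (1−p₁)(1−p₂) = 1 − 0.103972 × 0.395820 = 0.958846.

0.9588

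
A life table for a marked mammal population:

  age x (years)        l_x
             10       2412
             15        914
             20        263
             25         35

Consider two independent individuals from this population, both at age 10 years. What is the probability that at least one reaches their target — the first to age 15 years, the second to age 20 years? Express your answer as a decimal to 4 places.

p₁ = l_15/l_10 = 914/2412 = 0.378939; p₂ = l_20/l_10 = 263/2412 = 0.109038.
P(at least one) = 1 − (1−p₁)(1−p₂) = 1 − 0.621061 × 0.890962 = 0.446658.

0.4467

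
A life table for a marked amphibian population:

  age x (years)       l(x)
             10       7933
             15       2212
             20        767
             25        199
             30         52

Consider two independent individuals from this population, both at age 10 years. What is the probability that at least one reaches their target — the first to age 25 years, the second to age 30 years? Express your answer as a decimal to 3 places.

p₁ = l(25)/l(10) = 199/7933 = 0.025085; p₂ = l(30)/l(10) = 52/7933 = 0.006555.
P(at least one) = 1 − (1−p₁)(1−p₂) = 1 − 0.974915 × 0.993445 = 0.031476.

0.031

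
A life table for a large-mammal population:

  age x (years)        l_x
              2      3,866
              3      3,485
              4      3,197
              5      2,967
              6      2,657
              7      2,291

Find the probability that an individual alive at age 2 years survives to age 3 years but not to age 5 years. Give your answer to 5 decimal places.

This is the probability of reaching 3 but not 5, conditional on being alive at 2: (l_3 − l_5) / l_2.
= (3,485 − 2,967) / 3,866 = 518 / 3,866 = 0.133989.

0.13399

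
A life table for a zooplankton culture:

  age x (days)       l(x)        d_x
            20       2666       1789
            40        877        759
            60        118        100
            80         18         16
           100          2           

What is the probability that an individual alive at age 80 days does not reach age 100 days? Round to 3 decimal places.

P(die before 100 | alive at 80) = 1 − l(100)/l(80) = 1 − 2/18 = (16)/18 = 0.888889.

0.889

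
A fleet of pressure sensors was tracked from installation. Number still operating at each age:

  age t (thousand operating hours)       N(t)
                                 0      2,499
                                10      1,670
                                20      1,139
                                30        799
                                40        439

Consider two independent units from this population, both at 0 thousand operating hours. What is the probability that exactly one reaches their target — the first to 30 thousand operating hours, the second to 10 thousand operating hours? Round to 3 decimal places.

0.561

p₁ = N(30)/N(0) = 799/2,499 = 0.319728; p₂ = N(10)/N(0) = 1,670/2,499 = 0.668267.
P(exactly one) = p₁(1−p₂) + (1−p₁)p₂ = 0.106064 + 0.454603 = 0.560668.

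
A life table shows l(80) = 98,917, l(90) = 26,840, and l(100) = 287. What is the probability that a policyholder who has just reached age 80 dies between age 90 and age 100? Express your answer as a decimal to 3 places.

0.268

This is the probability of reaching 90 but not 100, conditional on being alive at 80: (l(90) − l(100)) / l(80).
= (26,840 − 287) / 98,917 = 26,553 / 98,917 = 0.268437.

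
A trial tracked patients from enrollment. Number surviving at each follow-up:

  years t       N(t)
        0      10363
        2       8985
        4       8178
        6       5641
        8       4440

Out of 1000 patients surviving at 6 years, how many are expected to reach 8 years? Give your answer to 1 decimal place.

787.1

The relevant probability is 4440/5641 = 0.787094.
Expected number = 1000 × 0.787094 = 787.1.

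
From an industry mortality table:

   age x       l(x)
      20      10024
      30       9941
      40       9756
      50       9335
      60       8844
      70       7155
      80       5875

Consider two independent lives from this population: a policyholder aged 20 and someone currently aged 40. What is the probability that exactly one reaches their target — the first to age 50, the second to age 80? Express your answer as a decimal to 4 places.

p₁ = l(50)/l(20) = 9335/10024 = 0.931265; p₂ = l(80)/l(40) = 5875/9756 = 0.602194.
P(exactly one) = p₁(1−p₂) + (1−p₁)p₂ = 0.370463 + 0.041392 = 0.411855.

0.4119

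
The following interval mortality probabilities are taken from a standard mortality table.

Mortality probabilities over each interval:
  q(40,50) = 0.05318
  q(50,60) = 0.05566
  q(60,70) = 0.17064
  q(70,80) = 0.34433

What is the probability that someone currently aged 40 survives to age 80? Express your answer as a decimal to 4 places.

Survival from 40 to 80 is the product of surviving each interval: (1 − 0.05318) × (1 − 0.05566) × (1 − 0.17064) × (1 − 0.34433).
= 0.94682 × 0.94434 × 0.82936 × 0.65567 = 0.486210.

0.4862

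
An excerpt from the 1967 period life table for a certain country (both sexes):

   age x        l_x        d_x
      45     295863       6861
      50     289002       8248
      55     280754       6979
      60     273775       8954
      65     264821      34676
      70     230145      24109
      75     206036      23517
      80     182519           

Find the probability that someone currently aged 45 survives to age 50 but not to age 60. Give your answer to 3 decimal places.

0.051

We want 5|10q45 = (l_50 − l_60)/l_45.
This is the probability of reaching 50 but not 60, conditional on being alive at 45: (l_50 − l_60) / l_45.
= (289002 − 273775) / 295863 = 15227 / 295863 = 0.051466.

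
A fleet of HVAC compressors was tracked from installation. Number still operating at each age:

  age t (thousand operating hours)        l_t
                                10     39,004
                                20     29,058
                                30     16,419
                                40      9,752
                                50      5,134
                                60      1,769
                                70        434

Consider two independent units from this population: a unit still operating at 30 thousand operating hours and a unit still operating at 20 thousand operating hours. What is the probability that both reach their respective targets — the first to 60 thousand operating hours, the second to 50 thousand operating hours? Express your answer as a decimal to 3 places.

0.019

p₁ = l_60/l_30 = 1,769/16,419 = 0.107741; p₂ = l_50/l_20 = 5,134/29,058 = 0.176681.
P(both) = p₁ × p₂ = 0.107741 × 0.176681 = 0.019036.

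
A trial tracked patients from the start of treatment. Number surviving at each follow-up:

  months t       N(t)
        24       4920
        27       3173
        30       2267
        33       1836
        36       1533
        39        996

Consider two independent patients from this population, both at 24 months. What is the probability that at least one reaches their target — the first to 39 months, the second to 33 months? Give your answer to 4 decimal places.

p₁ = N(39)/N(24) = 996/4920 = 0.202439; p₂ = N(33)/N(24) = 1836/4920 = 0.373171.
P(at least one) = 1 − (1−p₁)(1−p₂) = 1 − 0.797561 × 0.626829 = 0.500066.

0.5001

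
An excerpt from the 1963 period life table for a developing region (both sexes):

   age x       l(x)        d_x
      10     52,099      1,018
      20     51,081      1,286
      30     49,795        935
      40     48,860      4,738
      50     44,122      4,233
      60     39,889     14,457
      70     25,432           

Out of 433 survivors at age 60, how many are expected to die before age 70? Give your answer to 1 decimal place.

156.9

The relevant probability is 1 − 25,432/39,889 = 0.362431.
Expected number = 433 × 0.362431 = 156.9.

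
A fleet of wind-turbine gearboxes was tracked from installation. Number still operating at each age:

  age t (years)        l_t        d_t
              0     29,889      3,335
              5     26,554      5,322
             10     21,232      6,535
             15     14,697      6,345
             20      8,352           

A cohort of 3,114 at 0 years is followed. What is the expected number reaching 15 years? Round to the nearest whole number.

1531

The relevant probability is 14,697/29,889 = 0.491719.
Expected number = 3,114 × 0.491719 = 1531.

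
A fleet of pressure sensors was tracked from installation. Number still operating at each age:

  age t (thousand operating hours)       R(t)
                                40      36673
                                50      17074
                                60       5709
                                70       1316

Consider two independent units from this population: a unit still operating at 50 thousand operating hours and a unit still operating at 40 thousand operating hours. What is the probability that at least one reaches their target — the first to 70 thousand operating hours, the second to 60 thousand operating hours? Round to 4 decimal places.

p₁ = R(70)/R(50) = 1316/17074 = 0.077076; p₂ = R(60)/R(40) = 5709/36673 = 0.155673.
P(at least one) = 1 − (1−p₁)(1−p₂) = 1 − 0.922924 × 0.844327 = 0.220750.

0.2208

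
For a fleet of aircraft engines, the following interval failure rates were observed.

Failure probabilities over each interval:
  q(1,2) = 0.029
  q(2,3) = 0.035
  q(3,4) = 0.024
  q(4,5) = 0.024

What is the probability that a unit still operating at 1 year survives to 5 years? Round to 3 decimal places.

The overall survival probability is (1 − 0.029) × (1 − 0.035) × (1 − 0.024) × (1 − 0.024).
= 0.971 × 0.965 × 0.976 × 0.976 = 0.892578.

0.893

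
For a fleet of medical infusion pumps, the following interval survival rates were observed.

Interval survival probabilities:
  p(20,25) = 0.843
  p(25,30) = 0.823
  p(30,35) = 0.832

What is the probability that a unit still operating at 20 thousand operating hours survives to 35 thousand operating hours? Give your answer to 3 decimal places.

0.577

Chaining the interval survival probabilities: 0.843 × 0.823 × 0.832.
= 0.577232.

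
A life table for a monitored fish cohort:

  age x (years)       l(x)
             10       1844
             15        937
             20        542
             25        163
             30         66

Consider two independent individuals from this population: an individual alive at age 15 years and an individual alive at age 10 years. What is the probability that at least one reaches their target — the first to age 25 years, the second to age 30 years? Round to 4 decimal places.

0.2035

p₁ = l(25)/l(15) = 163/937 = 0.173959; p₂ = l(30)/l(10) = 66/1844 = 0.035792.
P(at least one) = 1 − (1−p₁)(1−p₂) = 1 − 0.826041 × 0.964208 = 0.203525.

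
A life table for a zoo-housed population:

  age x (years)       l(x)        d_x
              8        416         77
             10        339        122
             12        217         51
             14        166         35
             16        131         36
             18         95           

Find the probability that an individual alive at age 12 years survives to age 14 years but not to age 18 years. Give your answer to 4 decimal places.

0.3272

This is the probability of reaching 14 but not 18, conditional on being alive at 12: (l(14) − l(18)) / l(12).
= (166 − 95) / 217 = 71 / 217 = 0.327189.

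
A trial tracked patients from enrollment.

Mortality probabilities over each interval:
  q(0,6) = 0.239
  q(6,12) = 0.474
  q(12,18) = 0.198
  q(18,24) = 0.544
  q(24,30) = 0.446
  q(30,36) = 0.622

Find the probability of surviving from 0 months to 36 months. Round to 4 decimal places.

The overall survival probability is (1 − 0.239) × (1 − 0.474) × (1 − 0.198) × (1 − 0.544) × (1 − 0.446) × (1 − 0.622).
= 0.761 × 0.526 × 0.802 × 0.456 × 0.554 × 0.378 = 0.030656.

0.0307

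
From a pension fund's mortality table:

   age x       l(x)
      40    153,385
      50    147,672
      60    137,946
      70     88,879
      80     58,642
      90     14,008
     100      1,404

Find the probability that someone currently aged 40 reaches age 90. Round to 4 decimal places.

0.0913

The conditional survival probability is l(90)/l(40) = 14,008/153,385 = 0.091326.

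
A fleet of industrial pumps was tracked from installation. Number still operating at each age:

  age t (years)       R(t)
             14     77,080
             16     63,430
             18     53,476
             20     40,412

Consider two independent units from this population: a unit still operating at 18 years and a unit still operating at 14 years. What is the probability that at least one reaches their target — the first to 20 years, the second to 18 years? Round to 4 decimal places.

p₁ = R(20)/R(18) = 40,412/53,476 = 0.755703; p₂ = R(18)/R(14) = 53,476/77,080 = 0.693773.
P(at least one) = 1 − (1−p₁)(1−p₂) = 1 − 0.244297 × 0.306227 = 0.925190.

0.9252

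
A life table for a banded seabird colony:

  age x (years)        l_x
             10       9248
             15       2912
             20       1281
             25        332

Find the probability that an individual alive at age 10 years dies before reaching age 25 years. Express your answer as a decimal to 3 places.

0.964

P(die before 25 | alive at 10) = 1 − l_25/l_10 = 1 − 332/9248 = (8916)/9248 = 0.964100.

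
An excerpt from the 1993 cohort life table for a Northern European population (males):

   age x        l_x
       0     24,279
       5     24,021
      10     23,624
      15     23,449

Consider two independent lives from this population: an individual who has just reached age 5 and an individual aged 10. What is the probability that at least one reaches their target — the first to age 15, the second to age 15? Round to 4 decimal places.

p₁ = l_15/l_5 = 23,449/24,021 = 0.976188; p₂ = l_15/l_10 = 23,449/23,624 = 0.992592.
P(at least one) = 1 − (1−p₁)(1−p₂) = 1 − 0.023812 × 0.007408 = 0.999824.

0.9998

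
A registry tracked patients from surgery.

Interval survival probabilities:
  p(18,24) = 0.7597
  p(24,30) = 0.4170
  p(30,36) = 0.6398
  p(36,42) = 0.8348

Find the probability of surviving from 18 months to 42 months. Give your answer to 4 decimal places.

0.1692

The overall survival probability is 0.7597 × 0.4170 × 0.6398 × 0.8348.
= 0.169202.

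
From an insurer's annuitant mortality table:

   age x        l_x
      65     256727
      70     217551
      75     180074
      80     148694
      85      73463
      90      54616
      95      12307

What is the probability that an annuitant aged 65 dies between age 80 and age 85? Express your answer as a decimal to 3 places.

0.293

We want 15|5q65 = (l_80 − l_85)/l_65.
This is the probability of reaching 80 but not 85, conditional on being alive at 65: (l_80 − l_85) / l_65.
= (148694 − 73463) / 256727 = 75231 / 256727 = 0.293039.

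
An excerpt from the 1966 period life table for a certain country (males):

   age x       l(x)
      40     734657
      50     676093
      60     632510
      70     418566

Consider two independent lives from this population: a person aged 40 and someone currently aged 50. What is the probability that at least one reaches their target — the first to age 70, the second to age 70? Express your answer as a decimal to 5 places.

p₁ = l(70)/l(40) = 418566/734657 = 0.569743; p₂ = l(70)/l(50) = 418566/676093 = 0.619095.
P(at least one) = 1 − (1−p₁)(1−p₂) = 1 − 0.430257 × 0.380905 = 0.836113.

0.83611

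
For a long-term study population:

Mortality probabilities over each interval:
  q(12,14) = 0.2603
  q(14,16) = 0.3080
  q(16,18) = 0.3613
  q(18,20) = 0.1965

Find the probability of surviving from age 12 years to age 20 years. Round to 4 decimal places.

P(survive 12→20) = (1 − 0.2603) × (1 − 0.3080) × (1 − 0.3613) × (1 − 0.1965).
= 0.7397 × 0.6920 × 0.6387 × 0.8035 = 0.262691.

0.2627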